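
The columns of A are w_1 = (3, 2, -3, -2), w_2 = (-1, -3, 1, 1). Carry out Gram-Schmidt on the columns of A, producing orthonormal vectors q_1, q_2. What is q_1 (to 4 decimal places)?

q_1 = (0.5883, 0.3922, -0.5883, -0.3922)

q_1 = w_1/‖w_1‖ = (3, 2, -3, -2)/5.0990 = (0.5883, 0.3922, -0.5883, -0.3922).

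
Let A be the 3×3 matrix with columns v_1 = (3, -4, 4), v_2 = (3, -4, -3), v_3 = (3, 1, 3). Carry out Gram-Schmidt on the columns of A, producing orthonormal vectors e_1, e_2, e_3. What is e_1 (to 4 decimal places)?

e_1 = (0.4685, -0.6247, 0.6247)

v_1 = (3, -4, 4); ‖v_1‖ = 6.4031, so e_1 = (0.4685, -0.6247, 0.6247).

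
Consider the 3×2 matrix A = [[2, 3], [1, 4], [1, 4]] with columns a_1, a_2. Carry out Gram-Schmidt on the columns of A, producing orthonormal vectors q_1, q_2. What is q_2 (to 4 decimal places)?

a_1 = (2, 1, 1); ‖a_1‖ = 2.4495, so q_1 = (0.8165, 0.4082, 0.4082).
q_1·a_2 = 0.8165·3 + 0.4082·4 + 0.4082·4 = 5.7155.
u_2 = a_2 − 5.7155·q_1 = (-1.6667, 1.6667, 1.6667).
‖u_2‖ = 2.8868, so q_2 = (-0.5774, 0.5774, 0.5774).

q_2 = (-0.5774, 0.5774, 0.5774)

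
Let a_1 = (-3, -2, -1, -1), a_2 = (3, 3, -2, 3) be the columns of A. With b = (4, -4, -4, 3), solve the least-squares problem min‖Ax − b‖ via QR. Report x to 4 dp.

x = (0.8565, 0.9904)

e_1 = a_1/‖a_1‖ = (-3, -2, -1, -1)/3.8730 = (-0.7746, -0.5164, -0.2582, -0.2582).
r_{12} = e_1·a_2 = -4.1312.
u_2 = a_2 + 4.1312·e_1 = (-0.2000, 0.8667, -3.0667, 1.9333).
‖u_2‖ = 3.7327, so e_2 = (-0.0536, 0.2322, -0.8216, 0.5179).
Qᵀb = (-0.7746, 3.6970).
Back-substitute: x_2 = 3.6970/3.7327 = 0.9904.
x_1 = (-0.7746 + 4.1312·0.9904)/3.8730 = 0.8565.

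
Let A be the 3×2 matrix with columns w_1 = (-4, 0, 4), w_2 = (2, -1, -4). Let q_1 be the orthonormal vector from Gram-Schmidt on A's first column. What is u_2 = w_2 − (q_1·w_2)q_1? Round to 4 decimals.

u_2 = (-1.0000, -1.0000, -1.0000)

w_1 = (-4, 0, 4); ‖w_1‖ = 5.6569, so q_1 = (-0.7071, 0.0000, 0.7071).
q_1·w_2 = (-0.7071)·2 + 0.0000·(-1) + 0.7071·(-4) = -4.2426.
u_2 = w_2 + 4.2426·q_1 = (-1.0000, -1.0000, -1.0000).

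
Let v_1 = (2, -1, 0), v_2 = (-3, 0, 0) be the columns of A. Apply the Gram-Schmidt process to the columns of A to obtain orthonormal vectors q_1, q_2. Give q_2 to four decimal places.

q_2 = (-0.4472, -0.8944, 0.0000)

v_1 = (2, -1, 0); ‖v_1‖ = 2.2361, so q_1 = (0.8944, -0.4472, 0.0000).
q_1·v_2 = 0.8944·(-3) + (-0.4472)·0 + 0.0000·0 = -2.6833.
u_2 = v_2 + 2.6833·q_1 = (-0.6000, -1.2000, 0.0000).
‖u_2‖ = 1.3416, so q_2 = (-0.4472, -0.8944, 0.0000).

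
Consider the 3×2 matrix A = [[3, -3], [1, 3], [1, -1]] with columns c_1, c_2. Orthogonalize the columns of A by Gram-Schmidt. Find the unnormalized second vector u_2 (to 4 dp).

c_1 = (3, 1, 1); ‖c_1‖ = 3.3166, so e_1 = (0.9045, 0.3015, 0.3015).
e_1·c_2 = 0.9045·(-3) + 0.3015·3 + 0.3015·(-1) = -2.1106.
u_2 = c_2 + 2.1106·e_1 = (-1.0909, 3.6364, -0.3636).

u_2 = (-1.0909, 3.6364, -0.3636)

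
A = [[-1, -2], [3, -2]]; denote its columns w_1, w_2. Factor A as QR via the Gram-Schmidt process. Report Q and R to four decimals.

w_1 = (-1, 3); ‖w_1‖ = 3.1623, so q_1 = (-0.3162, 0.9487).
q_1·w_2 = (-0.3162)·(-2) + 0.9487·(-2) = -1.2649.
u_2 = w_2 + 1.2649·q_1 = (-2.4000, -0.8000).
‖u_2‖ = 2.5298, so q_2 = (-0.9487, -0.3162).

Q = [[-0.3162, -0.9487], [0.9487, -0.3162]], R = [[3.1623, -1.2649], [0.0000, 2.5298]]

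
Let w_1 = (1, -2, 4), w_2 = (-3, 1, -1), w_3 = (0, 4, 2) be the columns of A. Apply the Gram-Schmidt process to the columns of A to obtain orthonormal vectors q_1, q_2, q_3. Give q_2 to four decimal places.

w_1 = (1, -2, 4); ‖w_1‖ = 4.5826, so q_1 = (0.2182, -0.4364, 0.8729).
q_1·w_2 = 0.2182·(-3) + (-0.4364)·1 + 0.8729·(-1) = -1.9640.
u_2 = w_2 + 1.9640·q_1 = (-2.5714, 0.1429, 0.7143).
‖u_2‖ = 2.6726, so q_2 = (-0.9621, 0.0535, 0.2673).

q_2 = (-0.9621, 0.0535, 0.2673)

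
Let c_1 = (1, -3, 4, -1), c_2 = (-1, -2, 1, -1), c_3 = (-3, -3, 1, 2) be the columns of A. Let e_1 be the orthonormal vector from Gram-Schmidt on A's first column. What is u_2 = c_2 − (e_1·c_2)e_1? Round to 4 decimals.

u_2 = (-1.3704, -0.8889, -0.4815, -0.6296)

e_1 = c_1/‖c_1‖ = (1, -3, 4, -1)/5.1962 = (0.1925, -0.5774, 0.7698, -0.1925).
r_{12} = e_1·c_2 = 1.9245.
u_2 = c_2 − 1.9245·e_1 = (-1.3704, -0.8889, -0.4815, -0.6296).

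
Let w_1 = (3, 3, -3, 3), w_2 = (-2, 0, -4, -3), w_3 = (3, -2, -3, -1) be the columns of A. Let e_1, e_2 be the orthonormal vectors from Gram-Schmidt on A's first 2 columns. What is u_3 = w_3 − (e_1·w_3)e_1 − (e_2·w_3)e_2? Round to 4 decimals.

u_3 = (2.8435, -2.8348, -0.8087, -0.8174)

w_1 = (3, 3, -3, 3); ‖w_1‖ = 6.0000, so e_1 = (0.5000, 0.5000, -0.5000, 0.5000).
e_1·w_2 = 0.5000·(-2) + 0.5000·0 + (-0.5000)·(-4) + 0.5000·(-3) = -0.5000.
u_2 = w_2 + 0.5000·e_1 = (-1.7500, 0.2500, -4.2500, -2.7500).
‖u_2‖ = 5.3619, so e_2 = (-0.3264, 0.0466, -0.7926, -0.5129).
e_1·w_3 = 0.5000·3 + 0.5000·(-2) + (-0.5000)·(-3) + 0.5000·(-1) = 1.5000; e_2·w_3 = (-0.3264)·3 + 0.0466·(-2) + (-0.7926)·(-3) + (-0.5129)·(-1) = 1.8184.
u_3 = w_3 − 1.5000·e_1 − 1.8184·e_2 = (2.8435, -2.8348, -0.8087, -0.8174).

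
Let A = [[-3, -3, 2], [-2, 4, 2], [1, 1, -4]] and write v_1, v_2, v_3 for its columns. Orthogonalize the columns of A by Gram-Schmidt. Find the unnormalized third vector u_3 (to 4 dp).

u_3 = (-1.0000, 0.0000, -3.0000)

v_1 = (-3, -2, 1); ‖v_1‖ = 3.7417, so e_1 = (-0.8018, -0.5345, 0.2673).
e_1·v_2 = (-0.8018)·(-3) + (-0.5345)·4 + 0.2673·1 = 0.5345.
u_2 = v_2 − 0.5345·e_1 = (-2.5714, 4.2857, 0.8571).
‖u_2‖ = 5.0709, so e_2 = (-0.5071, 0.8452, 0.1690).
e_1·v_3 = (-0.8018)·2 + (-0.5345)·2 + 0.2673·(-4) = -3.7417; e_2·v_3 = (-0.5071)·2 + 0.8452·2 + 0.1690·(-4) = 0.0000.
u_3 = v_3 + 3.7417·e_1 + 0.0000·e_2 = (-1.0000, 0.0000, -3.0000).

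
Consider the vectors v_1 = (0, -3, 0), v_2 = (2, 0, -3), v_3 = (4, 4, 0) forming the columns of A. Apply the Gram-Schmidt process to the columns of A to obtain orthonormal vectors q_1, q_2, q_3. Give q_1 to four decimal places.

q_1 = (0.0000, -1.0000, 0.0000)

q_1 = v_1/‖v_1‖ = (0, -3, 0)/3.0000 = (0.0000, -1.0000, 0.0000).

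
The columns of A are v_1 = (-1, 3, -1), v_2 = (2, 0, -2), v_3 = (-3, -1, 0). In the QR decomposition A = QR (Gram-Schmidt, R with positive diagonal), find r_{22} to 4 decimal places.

e_1 = v_1/‖v_1‖ = (-1, 3, -1)/3.3166 = (-0.3015, 0.9045, -0.3015).
r_{12} = e_1·v_2 = 0.0000.
u_2 = v_2 + 0.0000·e_1 = (2.0000, 0.0000, -2.0000).
r_{22} = ‖u_2‖ = 2.8284.

r_{22} = 2.8284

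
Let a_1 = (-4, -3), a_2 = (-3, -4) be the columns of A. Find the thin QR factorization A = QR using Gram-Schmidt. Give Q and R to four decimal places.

e_1 = a_1/‖a_1‖ = (-4, -3)/5.0000 = (-0.8000, -0.6000).
r_{12} = e_1·a_2 = 4.8000.
u_2 = a_2 − 4.8000·e_1 = (0.8400, -1.1200).
‖u_2‖ = 1.4000, so e_2 = (0.6000, -0.8000).

Q = [[-0.8000, 0.6000], [-0.6000, -0.8000]], R = [[5.0000, 4.8000], [0.0000, 1.4000]]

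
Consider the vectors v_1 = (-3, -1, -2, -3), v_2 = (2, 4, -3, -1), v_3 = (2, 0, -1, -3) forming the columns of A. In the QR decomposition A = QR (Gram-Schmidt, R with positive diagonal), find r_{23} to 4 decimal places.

r_{23} = 1.8668

v_1 = (-3, -1, -2, -3); ‖v_1‖ = 4.7958, so q_1 = (-0.6255, -0.2085, -0.4170, -0.6255).
q_1·v_2 = (-0.6255)·2 + (-0.2085)·4 + (-0.4170)·(-3) + (-0.6255)·(-1) = -0.2085.
u_2 = v_2 + 0.2085·q_1 = (1.8696, 3.9565, -3.0870, -1.1304).
‖u_2‖ = 5.4733, so q_2 = (0.3416, 0.7229, -0.5640, -0.2065).
r_{23} = q_2·v_3 = 1.8668.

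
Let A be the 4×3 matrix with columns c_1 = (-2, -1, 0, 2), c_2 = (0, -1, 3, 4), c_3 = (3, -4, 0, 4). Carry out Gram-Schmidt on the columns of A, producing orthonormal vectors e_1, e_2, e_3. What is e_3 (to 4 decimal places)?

c_1 = (-2, -1, 0, 2); ‖c_1‖ = 3.0000, so e_1 = (-0.6667, -0.3333, 0.0000, 0.6667).
e_1·c_2 = (-0.6667)·0 + (-0.3333)·(-1) + 0.0000·3 + 0.6667·4 = 3.0000.
u_2 = c_2 − 3.0000·e_1 = (2.0000, 0.0000, 3.0000, 2.0000).
‖u_2‖ = 4.1231, so e_2 = (0.4851, 0.0000, 0.7276, 0.4851).
e_1·c_3 = (-0.6667)·3 + (-0.3333)·(-4) + 0.0000·0 + 0.6667·4 = 2.0000; e_2·c_3 = 0.4851·3 + 0.0000·(-4) + 0.7276·0 + 0.4851·4 = 3.3955.
u_3 = c_3 − 2.0000·e_1 − 3.3955·e_2 = (2.6863, -3.3333, -2.4706, 1.0196).
‖u_3‖ = 5.0468, so e_3 = (0.5323, -0.6605, -0.4895, 0.2020).

e_3 = (0.5323, -0.6605, -0.4895, 0.2020)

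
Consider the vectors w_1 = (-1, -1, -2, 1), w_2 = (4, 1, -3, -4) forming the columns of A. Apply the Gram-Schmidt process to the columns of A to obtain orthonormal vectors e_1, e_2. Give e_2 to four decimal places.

e_2 = (0.5597, 0.0896, -0.6045, -0.5597)

w_1 = (-1, -1, -2, 1); ‖w_1‖ = 2.6458, so e_1 = (-0.3780, -0.3780, -0.7559, 0.3780).
e_1·w_2 = (-0.3780)·4 + (-0.3780)·1 + (-0.7559)·(-3) + 0.3780·(-4) = -1.1339.
u_2 = w_2 + 1.1339·e_1 = (3.5714, 0.5714, -3.8571, -3.5714).
‖u_2‖ = 6.3808, so e_2 = (0.5597, 0.0896, -0.6045, -0.5597).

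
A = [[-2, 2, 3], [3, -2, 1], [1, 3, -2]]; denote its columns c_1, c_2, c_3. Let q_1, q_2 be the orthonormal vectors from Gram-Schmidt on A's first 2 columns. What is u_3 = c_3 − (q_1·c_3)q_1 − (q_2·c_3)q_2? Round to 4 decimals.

c_1 = (-2, 3, 1); ‖c_1‖ = 3.7417, so q_1 = (-0.5345, 0.8018, 0.2673).
q_1·c_2 = (-0.5345)·2 + 0.8018·(-2) + 0.2673·3 = -1.8708.
u_2 = c_2 + 1.8708·q_1 = (1.0000, -0.5000, 3.5000).
‖u_2‖ = 3.6742, so q_2 = (0.2722, -0.1361, 0.9526).
q_1·c_3 = (-0.5345)·3 + 0.8018·1 + 0.2673·(-2) = -1.3363; q_2·c_3 = 0.2722·3 + (-0.1361)·1 + 0.9526·(-2) = -1.2247.
u_3 = c_3 + 1.3363·q_1 + 1.2247·q_2 = (2.6190, 1.9048, -0.4762).

u_3 = (2.6190, 1.9048, -0.4762)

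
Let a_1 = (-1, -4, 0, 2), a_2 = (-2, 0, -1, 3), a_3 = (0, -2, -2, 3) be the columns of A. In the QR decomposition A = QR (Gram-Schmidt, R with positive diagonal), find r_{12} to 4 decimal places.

r_{12} = 1.7457

a_1 = (-1, -4, 0, 2); ‖a_1‖ = 4.5826, so e_1 = (-0.2182, -0.8729, 0.0000, 0.4364).
r_{12} = e_1·a_2 = 1.7457.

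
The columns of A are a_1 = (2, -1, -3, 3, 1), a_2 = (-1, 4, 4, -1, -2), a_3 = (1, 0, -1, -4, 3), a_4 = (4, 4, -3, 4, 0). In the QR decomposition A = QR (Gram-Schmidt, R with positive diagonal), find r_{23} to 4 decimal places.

r_{23} = -2.7119

a_1 = (2, -1, -3, 3, 1); ‖a_1‖ = 4.8990, so e_1 = (0.4082, -0.2041, -0.6124, 0.6124, 0.2041).
e_1·a_2 = 0.4082·(-1) + (-0.2041)·4 + (-0.6124)·4 + 0.6124·(-1) + 0.2041·(-2) = -4.6949.
u_2 = a_2 + 4.6949·e_1 = (0.9167, 3.0417, 1.1250, 1.8750, -1.0417).
‖u_2‖ = 3.9948, so e_2 = (0.2295, 0.7614, 0.2816, 0.4694, -0.2608).
r_{23} = e_2·a_3 = -2.7119.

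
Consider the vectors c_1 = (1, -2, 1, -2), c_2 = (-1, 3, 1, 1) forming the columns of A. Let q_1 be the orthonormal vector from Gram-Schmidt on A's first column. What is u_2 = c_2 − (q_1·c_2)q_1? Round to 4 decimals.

q_1 = c_1/‖c_1‖ = (1, -2, 1, -2)/3.1623 = (0.3162, -0.6325, 0.3162, -0.6325).
r_{12} = q_1·c_2 = -2.5298.
u_2 = c_2 + 2.5298·q_1 = (-0.2000, 1.4000, 1.8000, -0.6000).

u_2 = (-0.2000, 1.4000, 1.8000, -0.6000)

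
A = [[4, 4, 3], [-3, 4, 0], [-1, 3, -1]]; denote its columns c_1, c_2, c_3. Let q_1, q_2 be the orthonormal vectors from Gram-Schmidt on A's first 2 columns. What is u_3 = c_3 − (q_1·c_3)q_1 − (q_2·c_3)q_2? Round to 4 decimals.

u_3 = (0.2019, 0.6460, -1.1305)

c_1 = (4, -3, -1); ‖c_1‖ = 5.0990, so q_1 = (0.7845, -0.5883, -0.1961).
q_1·c_2 = 0.7845·4 + (-0.5883)·4 + (-0.1961)·3 = 0.1961.
u_2 = c_2 − 0.1961·q_1 = (3.8462, 4.1154, 3.0385).
‖u_2‖ = 6.4001, so q_2 = (0.6010, 0.6430, 0.4748).
q_1·c_3 = 0.7845·3 + (-0.5883)·0 + (-0.1961)·(-1) = 2.5495; q_2·c_3 = 0.6010·3 + 0.6430·0 + 0.4748·(-1) = 1.3281.
u_3 = c_3 − 2.5495·q_1 − 1.3281·q_2 = (0.2019, 0.6460, -1.1305).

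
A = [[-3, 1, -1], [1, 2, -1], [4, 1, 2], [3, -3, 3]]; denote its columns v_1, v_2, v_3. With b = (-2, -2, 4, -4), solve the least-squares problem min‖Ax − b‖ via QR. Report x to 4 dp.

v_1 = (-3, 1, 4, 3); ‖v_1‖ = 5.9161, so q_1 = (-0.5071, 0.1690, 0.6761, 0.5071).
q_1·v_2 = (-0.5071)·1 + 0.1690·2 + 0.6761·1 + 0.5071·(-3) = -1.0142.
u_2 = v_2 + 1.0142·q_1 = (0.4857, 2.1714, 1.6857, -2.4857).
‖u_2‖ = 3.7378, so q_2 = (0.1299, 0.5809, 0.4510, -0.6650).
q_1·v_3 = (-0.5071)·(-1) + 0.1690·(-1) + 0.6761·2 + 0.5071·3 = 3.2116; q_2·v_3 = 0.1299·(-1) + 0.5809·(-1) + 0.4510·2 + (-0.6650)·3 = -1.8039.
u_3 = v_3 − 3.2116·q_1 + 1.8039·q_2 = (0.8630, -0.4949, 0.6421, 0.1718).
‖u_3‖ = 1.1965, so q_3 = (0.7213, -0.4136, 0.5367, 0.1436).
Qᵀb = (1.3522, 3.0422, 0.9572).
Back-substitute: x_3 = 0.9572/1.1965 = 0.8000.
x_2 = (3.0422 + 1.8039·0.8000)/3.7378 = 1.2000.
x_1 = (1.3522 + 1.0142·1.2000 − 3.2116·0.8000)/5.9161 = 0.0000.

x = (0.0000, 1.2000, 0.8000)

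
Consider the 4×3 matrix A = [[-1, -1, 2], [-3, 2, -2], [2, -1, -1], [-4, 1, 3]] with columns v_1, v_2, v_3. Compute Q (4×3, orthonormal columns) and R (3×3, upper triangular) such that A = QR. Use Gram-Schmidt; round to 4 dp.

Q = [[-0.1826, -0.7935, -0.4815], [-0.5477, 0.5225, -0.6534], [0.3651, -0.1548, -0.4299], [-0.7303, -0.2709, 0.3955]], R = [[5.4772, -2.0083, -1.8257], [0.0000, 1.7224, -3.2900], [0.0000, 0.0000, 1.9603]]

v_1 = (-1, -3, 2, -4); ‖v_1‖ = 5.4772, so q_1 = (-0.1826, -0.5477, 0.3651, -0.7303).
q_1·v_2 = (-0.1826)·(-1) + (-0.5477)·2 + 0.3651·(-1) + (-0.7303)·1 = -2.0083.
u_2 = v_2 + 2.0083·q_1 = (-1.3667, 0.9000, -0.2667, -0.4667).
‖u_2‖ = 1.7224, so q_2 = (-0.7935, 0.5225, -0.1548, -0.2709).
q_1·v_3 = (-0.1826)·2 + (-0.5477)·(-2) + 0.3651·(-1) + (-0.7303)·3 = -1.8257; q_2·v_3 = (-0.7935)·2 + 0.5225·(-2) + (-0.1548)·(-1) + (-0.2709)·3 = -3.2900.
u_3 = v_3 + 1.8257·q_1 + 3.2900·q_2 = (-0.9438, -1.2809, -0.8427, 0.7753).
‖u_3‖ = 1.9603, so q_3 = (-0.4815, -0.6534, -0.4299, 0.3955).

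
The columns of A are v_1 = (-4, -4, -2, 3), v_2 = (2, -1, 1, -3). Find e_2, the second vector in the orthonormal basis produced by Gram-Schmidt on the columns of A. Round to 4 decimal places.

e_2 = (0.2108, -0.7379, 0.1054, -0.6325)

v_1 = (-4, -4, -2, 3); ‖v_1‖ = 6.7082, so e_1 = (-0.5963, -0.5963, -0.2981, 0.4472).
e_1·v_2 = (-0.5963)·2 + (-0.5963)·(-1) + (-0.2981)·1 + 0.4472·(-3) = -2.2361.
u_2 = v_2 + 2.2361·e_1 = (0.6667, -2.3333, 0.3333, -2.0000).
‖u_2‖ = 3.1623, so e_2 = (0.2108, -0.7379, 0.1054, -0.6325).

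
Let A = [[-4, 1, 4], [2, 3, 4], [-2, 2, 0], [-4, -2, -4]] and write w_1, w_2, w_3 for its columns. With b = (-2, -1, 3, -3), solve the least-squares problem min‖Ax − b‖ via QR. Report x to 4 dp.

w_1 = (-4, 2, -2, -4); ‖w_1‖ = 6.3246, so e_1 = (-0.6325, 0.3162, -0.3162, -0.6325).
e_1·w_2 = (-0.6325)·1 + 0.3162·3 + (-0.3162)·2 + (-0.6325)·(-2) = 0.9487.
u_2 = w_2 − 0.9487·e_1 = (1.6000, 2.7000, 2.3000, -1.4000).
‖u_2‖ = 4.1352, so e_2 = (0.3869, 0.6529, 0.5562, -0.3386).
e_1·w_3 = (-0.6325)·4 + 0.3162·4 + (-0.3162)·0 + (-0.6325)·(-4) = 1.2649; e_2·w_3 = 0.3869·4 + 0.6529·4 + 0.5562·0 + (-0.3386)·(-4) = 5.5136.
u_3 = w_3 − 1.2649·e_1 − 5.5136·e_2 = (2.6667, 0.0000, -2.6667, -1.3333).
‖u_3‖ = 4.0000, so e_3 = (0.6667, 0.0000, -0.6667, -0.3333).
Qᵀb = (1.8974, 1.2575, -2.3333).
Back-substitute: x_3 = -2.3333/4.0000 = -0.5833.
x_2 = (1.2575 − 5.5136·(-0.5833))/4.1352 = 1.0819.
x_1 = (1.8974 − 0.9487·1.0819 − 1.2649·(-0.5833))/6.3246 = 0.2544.

x = (0.2544, 1.0819, -0.5833)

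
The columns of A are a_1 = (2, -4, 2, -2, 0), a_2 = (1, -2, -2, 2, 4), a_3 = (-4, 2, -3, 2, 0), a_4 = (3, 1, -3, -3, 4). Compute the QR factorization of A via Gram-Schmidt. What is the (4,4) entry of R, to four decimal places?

r_{44} = 5.2395

a_1 = (2, -4, 2, -2, 0); ‖a_1‖ = 5.2915, so e_1 = (0.3780, -0.7559, 0.3780, -0.3780, 0.0000).
e_1·a_2 = 0.3780·1 + (-0.7559)·(-2) + 0.3780·(-2) + (-0.3780)·2 + 0.0000·4 = 0.3780.
u_2 = a_2 − 0.3780·e_1 = (0.8571, -1.7143, -2.1429, 2.1429, 4.0000).
‖u_2‖ = 5.3719, so e_2 = (0.1596, -0.3191, -0.3989, 0.3989, 0.7446).
e_1·a_3 = 0.3780·(-4) + (-0.7559)·2 + 0.3780·(-3) + (-0.3780)·2 + 0.0000·0 = -4.9135; e_2·a_3 = 0.1596·(-4) + (-0.3191)·2 + (-0.3989)·(-3) + 0.3989·2 + 0.7446·0 = 0.7180.
u_3 = a_3 + 4.9135·e_1 − 0.7180·e_2 = (-2.2574, -1.4851, -0.8564, -0.1436, -0.5347).
‖u_3‖ = 2.8882, so e_3 = (-0.7816, -0.5142, -0.2965, -0.0497, -0.1851).
e_1·a_4 = 0.3780·3 + (-0.7559)·1 + 0.3780·(-3) + (-0.3780)·(-3) + 0.0000·4 = 0.3780; e_2·a_4 = 0.1596·3 + (-0.3191)·1 + (-0.3989)·(-3) + 0.3989·(-3) + 0.7446·4 = 3.1380; e_3·a_4 = (-0.7816)·3 + (-0.5142)·1 + (-0.2965)·(-3) + (-0.0497)·(-3) + (-0.1851)·4 = -2.5608.
u_4 = a_4 − 0.3780·e_1 − 3.1380·e_2 + 2.5608·e_3 = (0.3549, 0.9703, -2.6504, -4.2362, 1.1893).
r_{44} = ‖u_4‖ = 5.2395.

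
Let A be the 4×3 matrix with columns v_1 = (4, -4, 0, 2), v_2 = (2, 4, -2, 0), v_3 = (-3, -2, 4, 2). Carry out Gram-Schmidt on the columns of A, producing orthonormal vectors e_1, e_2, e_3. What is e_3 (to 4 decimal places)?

e_1 = v_1/‖v_1‖ = (4, -4, 0, 2)/6.0000 = (0.6667, -0.6667, 0.0000, 0.3333).
r_{12} = e_1·v_2 = -1.3333.
u_2 = v_2 + 1.3333·e_1 = (2.8889, 3.1111, -2.0000, 0.4444).
‖u_2‖ = 4.7140, so e_2 = (0.6128, 0.6600, -0.4243, 0.0943).
r_{13} = e_1·v_3 = 0.0000; r_{23} = e_2·v_3 = -4.6669.
u_3 = v_3 + 0.0000·e_1 + 4.6669·e_2 = (-0.1400, 1.0800, 2.0200, 2.4400).
‖u_3‖ = 3.3496, so e_3 = (-0.0418, 0.3224, 0.6031, 0.7284).

e_3 = (-0.0418, 0.3224, 0.6031, 0.7284)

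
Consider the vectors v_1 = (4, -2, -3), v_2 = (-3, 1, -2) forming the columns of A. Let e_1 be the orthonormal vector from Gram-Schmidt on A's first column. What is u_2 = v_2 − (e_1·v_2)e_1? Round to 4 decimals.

v_1 = (4, -2, -3); ‖v_1‖ = 5.3852, so e_1 = (0.7428, -0.3714, -0.5571).
e_1·v_2 = 0.7428·(-3) + (-0.3714)·1 + (-0.5571)·(-2) = -1.4856.
u_2 = v_2 + 1.4856·e_1 = (-1.8966, 0.4483, -2.8276).

u_2 = (-1.8966, 0.4483, -2.8276)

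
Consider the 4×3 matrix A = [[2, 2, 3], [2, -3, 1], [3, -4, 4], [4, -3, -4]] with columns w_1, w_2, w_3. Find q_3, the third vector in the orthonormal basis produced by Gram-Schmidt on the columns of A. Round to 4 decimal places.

w_1 = (2, 2, 3, 4); ‖w_1‖ = 5.7446, so q_1 = (0.3482, 0.3482, 0.5222, 0.6963).
q_1·w_2 = 0.3482·2 + 0.3482·(-3) + 0.5222·(-4) + 0.6963·(-3) = -4.5260.
u_2 = w_2 + 4.5260·q_1 = (3.5758, -1.4242, -1.6364, 0.1515).
‖u_2‖ = 4.1851, so q_2 = (0.8544, -0.3403, -0.3910, 0.0362).
q_1·w_3 = 0.3482·3 + 0.3482·1 + 0.5222·4 + 0.6963·(-4) = 0.6963; q_2·w_3 = 0.8544·3 + (-0.3403)·1 + (-0.3910)·4 + 0.0362·(-4) = 0.5141.
u_3 = w_3 − 0.6963·q_1 − 0.5141·q_2 = (2.3183, 0.9325, 3.8374, -4.5035).
‖u_3‖ = 6.4227, so q_3 = (0.3610, 0.1452, 0.5975, -0.7012).

q_3 = (0.3610, 0.1452, 0.5975, -0.7012)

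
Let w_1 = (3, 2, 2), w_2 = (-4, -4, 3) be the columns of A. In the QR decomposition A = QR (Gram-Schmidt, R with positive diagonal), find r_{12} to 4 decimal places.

w_1 = (3, 2, 2); ‖w_1‖ = 4.1231, so e_1 = (0.7276, 0.4851, 0.4851).
r_{12} = e_1·w_2 = -3.3955.

r_{12} = -3.3955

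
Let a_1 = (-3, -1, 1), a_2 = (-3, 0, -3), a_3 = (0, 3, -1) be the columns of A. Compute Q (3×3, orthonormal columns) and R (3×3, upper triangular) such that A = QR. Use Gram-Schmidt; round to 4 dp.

Q = [[-0.9045, -0.3553, -0.2357], [-0.3015, 0.1421, 0.9428], [0.3015, -0.9239, 0.2357]], R = [[3.3166, 1.8091, -1.2060], [0.0000, 3.8376, 1.3503], [0.0000, 0.0000, 2.5927]]

a_1 = (-3, -1, 1); ‖a_1‖ = 3.3166, so q_1 = (-0.9045, -0.3015, 0.3015).
q_1·a_2 = (-0.9045)·(-3) + (-0.3015)·0 + 0.3015·(-3) = 1.8091.
u_2 = a_2 − 1.8091·q_1 = (-1.3636, 0.5455, -3.5455).
‖u_2‖ = 3.8376, so q_2 = (-0.3553, 0.1421, -0.9239).
q_1·a_3 = (-0.9045)·0 + (-0.3015)·3 + 0.3015·(-1) = -1.2060; q_2·a_3 = (-0.3553)·0 + 0.1421·3 + (-0.9239)·(-1) = 1.3503.
u_3 = a_3 + 1.2060·q_1 − 1.3503·q_2 = (-0.6111, 2.4444, 0.6111).
‖u_3‖ = 2.5927, so q_3 = (-0.2357, 0.9428, 0.2357).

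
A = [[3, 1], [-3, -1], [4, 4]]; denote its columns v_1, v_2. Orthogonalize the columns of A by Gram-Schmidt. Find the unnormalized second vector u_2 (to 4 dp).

u_2 = (-0.9412, 0.9412, 1.4118)

v_1 = (3, -3, 4); ‖v_1‖ = 5.8310, so e_1 = (0.5145, -0.5145, 0.6860).
e_1·v_2 = 0.5145·1 + (-0.5145)·(-1) + 0.6860·4 = 3.7730.
u_2 = v_2 − 3.7730·e_1 = (-0.9412, 0.9412, 1.4118).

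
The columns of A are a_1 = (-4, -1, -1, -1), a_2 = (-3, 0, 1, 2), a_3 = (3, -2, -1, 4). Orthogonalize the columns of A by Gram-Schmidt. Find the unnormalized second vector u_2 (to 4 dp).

q_1 = a_1/‖a_1‖ = (-4, -1, -1, -1)/4.3589 = (-0.9177, -0.2294, -0.2294, -0.2294).
r_{12} = q_1·a_2 = 2.0647.
u_2 = a_2 − 2.0647·q_1 = (-1.1053, 0.4737, 1.4737, 2.4737).

u_2 = (-1.1053, 0.4737, 1.4737, 2.4737)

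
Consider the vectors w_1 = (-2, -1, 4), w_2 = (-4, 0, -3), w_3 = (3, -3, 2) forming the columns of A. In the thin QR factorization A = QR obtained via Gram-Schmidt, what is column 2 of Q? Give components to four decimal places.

e_2 = (-0.8899, -0.0387, -0.4546)

e_1 = w_1/‖w_1‖ = (-2, -1, 4)/4.5826 = (-0.4364, -0.2182, 0.8729).
r_{12} = e_1·w_2 = -0.8729.
u_2 = w_2 + 0.8729·e_1 = (-4.3810, -0.1905, -2.2381).
‖u_2‖ = 4.9232, so e_2 = (-0.8899, -0.0387, -0.4546).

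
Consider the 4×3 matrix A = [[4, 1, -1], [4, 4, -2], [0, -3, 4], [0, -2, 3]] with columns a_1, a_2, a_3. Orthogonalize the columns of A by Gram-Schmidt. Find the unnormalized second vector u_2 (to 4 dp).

u_2 = (-1.5000, 1.5000, -3.0000, -2.0000)

e_1 = a_1/‖a_1‖ = (4, 4, 0, 0)/5.6569 = (0.7071, 0.7071, 0.0000, 0.0000).
r_{12} = e_1·a_2 = 3.5355.
u_2 = a_2 − 3.5355·e_1 = (-1.5000, 1.5000, -3.0000, -2.0000).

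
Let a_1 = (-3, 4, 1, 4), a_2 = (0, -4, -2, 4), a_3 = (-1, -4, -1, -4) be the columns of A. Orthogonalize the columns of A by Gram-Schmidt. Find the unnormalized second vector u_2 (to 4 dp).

e_1 = a_1/‖a_1‖ = (-3, 4, 1, 4)/6.4807 = (-0.4629, 0.6172, 0.1543, 0.6172).
r_{12} = e_1·a_2 = -0.3086.
u_2 = a_2 + 0.3086·e_1 = (-0.1429, -3.8095, -1.9524, 4.1905).

u_2 = (-0.1429, -3.8095, -1.9524, 4.1905)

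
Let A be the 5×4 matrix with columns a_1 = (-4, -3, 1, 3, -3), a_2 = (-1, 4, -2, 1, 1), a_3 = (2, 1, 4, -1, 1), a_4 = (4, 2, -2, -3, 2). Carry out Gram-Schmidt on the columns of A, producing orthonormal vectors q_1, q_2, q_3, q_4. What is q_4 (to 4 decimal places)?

a_1 = (-4, -3, 1, 3, -3); ‖a_1‖ = 6.6332, so q_1 = (-0.6030, -0.4523, 0.1508, 0.4523, -0.4523).
q_1·a_2 = (-0.6030)·(-1) + (-0.4523)·4 + 0.1508·(-2) + 0.4523·1 + (-0.4523)·1 = -1.5076.
u_2 = a_2 + 1.5076·q_1 = (-1.9091, 3.3182, -1.7727, 1.6818, 0.3182).
‖u_2‖ = 4.5527, so q_2 = (-0.4193, 0.7288, -0.3894, 0.3694, 0.0699).
q_1·a_3 = (-0.6030)·2 + (-0.4523)·1 + 0.1508·4 + 0.4523·(-1) + (-0.4523)·1 = -1.9598; q_2·a_3 = (-0.4193)·2 + 0.7288·1 + (-0.3894)·4 + 0.3694·(-1) + 0.0699·1 = -1.9669.
u_3 = a_3 + 1.9598·q_1 + 1.9669·q_2 = (-0.0066, 1.5471, 3.5296, 0.6129, 0.2511).
‖u_3‖ = 3.9103, so q_3 = (-0.0017, 0.3957, 0.9026, 0.1567, 0.0642).
q_1·a_4 = (-0.6030)·4 + (-0.4523)·2 + 0.1508·(-2) + 0.4523·(-3) + (-0.4523)·2 = -5.8795; q_2·a_4 = (-0.4193)·4 + 0.7288·2 + (-0.3894)·(-2) + 0.3694·(-3) + 0.0699·2 = -0.4093; q_3·a_4 = (-0.0017)·4 + 0.3957·2 + 0.9026·(-2) + 0.1567·(-3) + 0.0642·2 = -1.3625.
u_4 = a_4 + 5.8795·q_1 + 0.4093·q_2 + 1.3625·q_3 = (0.2806, 0.1783, -0.0432, 0.0239, -0.5430).
‖u_4‖ = 0.6386, so q_4 = (0.4394, 0.2793, -0.0676, 0.0374, -0.8503).

q_4 = (0.4394, 0.2793, -0.0676, 0.0374, -0.8503)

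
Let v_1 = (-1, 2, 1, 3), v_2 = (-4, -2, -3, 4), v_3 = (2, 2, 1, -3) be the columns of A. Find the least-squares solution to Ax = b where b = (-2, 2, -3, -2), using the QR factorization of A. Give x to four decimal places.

x = (-0.1538, 2.1111, 3.2821)

v_1 = (-1, 2, 1, 3); ‖v_1‖ = 3.8730, so q_1 = (-0.2582, 0.5164, 0.2582, 0.7746).
q_1·v_2 = (-0.2582)·(-4) + 0.5164·(-2) + 0.2582·(-3) + 0.7746·4 = 2.3238.
u_2 = v_2 − 2.3238·q_1 = (-3.4000, -3.2000, -3.6000, 2.2000).
‖u_2‖ = 6.2929, so q_2 = (-0.5403, -0.5085, -0.5721, 0.3496).
q_1·v_3 = (-0.2582)·2 + 0.5164·2 + 0.2582·1 + 0.7746·(-3) = -1.5492; q_2·v_3 = (-0.5403)·2 + (-0.5085)·2 + (-0.5721)·1 + 0.3496·(-3) = -3.7185.
u_3 = v_3 + 1.5492·q_1 + 3.7185·q_2 = (-0.4091, 0.9091, -0.7273, -0.5000).
‖u_3‖ = 1.3314, so q_3 = (-0.3073, 0.6828, -0.5462, -0.3755).
Qᵀb = (-0.7746, 1.0806, 4.3698).
Back-substitute: x_3 = 4.3698/1.3314 = 3.2821.
x_2 = (1.0806 + 3.7185·3.2821)/6.2929 = 2.1111.
x_1 = (-0.7746 − 2.3238·2.1111 + 1.5492·3.2821)/3.8730 = -0.1538.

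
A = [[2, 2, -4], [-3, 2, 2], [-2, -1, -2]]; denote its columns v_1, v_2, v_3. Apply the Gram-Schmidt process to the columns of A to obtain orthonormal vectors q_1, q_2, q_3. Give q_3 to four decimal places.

v_1 = (2, -3, -2); ‖v_1‖ = 4.1231, so q_1 = (0.4851, -0.7276, -0.4851).
q_1·v_2 = 0.4851·2 + (-0.7276)·2 + (-0.4851)·(-1) = 0.0000.
u_2 = v_2 + 0.0000·q_1 = (2.0000, 2.0000, -1.0000).
‖u_2‖ = 3.0000, so q_2 = (0.6667, 0.6667, -0.3333).
q_1·v_3 = 0.4851·(-4) + (-0.7276)·2 + (-0.4851)·(-2) = -2.4254; q_2·v_3 = 0.6667·(-4) + 0.6667·2 + (-0.3333)·(-2) = -0.6667.
u_3 = v_3 + 2.4254·q_1 + 0.6667·q_2 = (-2.3791, 0.6797, -3.3987).
‖u_3‖ = 4.2040, so q_3 = (-0.5659, 0.1617, -0.8085).

q_3 = (-0.5659, 0.1617, -0.8085)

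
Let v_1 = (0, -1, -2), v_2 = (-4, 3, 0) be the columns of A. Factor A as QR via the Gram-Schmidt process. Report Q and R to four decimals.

Q = [[0.0000, -0.8305], [-0.4472, 0.4983], [-0.8944, -0.2491]], R = [[2.2361, -1.3416], [0.0000, 4.8166]]

e_1 = v_1/‖v_1‖ = (0, -1, -2)/2.2361 = (0.0000, -0.4472, -0.8944).
r_{12} = e_1·v_2 = -1.3416.
u_2 = v_2 + 1.3416·e_1 = (-4.0000, 2.4000, -1.2000).
‖u_2‖ = 4.8166, so e_2 = (-0.8305, 0.4983, -0.2491).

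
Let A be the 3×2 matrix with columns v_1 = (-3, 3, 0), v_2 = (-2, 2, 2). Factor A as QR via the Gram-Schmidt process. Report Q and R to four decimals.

Q = [[-0.7071, 0.0000], [0.7071, 0.0000], [0.0000, 1.0000]], R = [[4.2426, 2.8284], [0.0000, 2.0000]]

v_1 = (-3, 3, 0); ‖v_1‖ = 4.2426, so e_1 = (-0.7071, 0.7071, 0.0000).
e_1·v_2 = (-0.7071)·(-2) + 0.7071·2 + 0.0000·2 = 2.8284.
u_2 = v_2 − 2.8284·e_1 = (0.0000, 0.0000, 2.0000).
‖u_2‖ = 2.0000, so e_2 = (0.0000, 0.0000, 1.0000).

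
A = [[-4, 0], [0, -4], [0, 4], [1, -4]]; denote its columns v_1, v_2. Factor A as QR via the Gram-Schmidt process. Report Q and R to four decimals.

v_1 = (-4, 0, 0, 1); ‖v_1‖ = 4.1231, so e_1 = (-0.9701, 0.0000, 0.0000, 0.2425).
e_1·v_2 = (-0.9701)·0 + 0.0000·(-4) + 0.0000·4 + 0.2425·(-4) = -0.9701.
u_2 = v_2 + 0.9701·e_1 = (-0.9412, -4.0000, 4.0000, -3.7647).
‖u_2‖ = 6.8599, so e_2 = (-0.1372, -0.5831, 0.5831, -0.5488).

Q = [[-0.9701, -0.1372], [0.0000, -0.5831], [0.0000, 0.5831], [0.2425, -0.5488]], R = [[4.1231, -0.9701], [0.0000, 6.8599]]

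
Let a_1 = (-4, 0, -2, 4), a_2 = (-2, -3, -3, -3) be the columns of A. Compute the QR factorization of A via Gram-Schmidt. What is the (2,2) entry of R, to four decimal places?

r_{22} = 5.5578

a_1 = (-4, 0, -2, 4); ‖a_1‖ = 6.0000, so e_1 = (-0.6667, 0.0000, -0.3333, 0.6667).
e_1·a_2 = (-0.6667)·(-2) + 0.0000·(-3) + (-0.3333)·(-3) + 0.6667·(-3) = 0.3333.
u_2 = a_2 − 0.3333·e_1 = (-1.7778, -3.0000, -2.8889, -3.2222).
r_{22} = ‖u_2‖ = 5.5578.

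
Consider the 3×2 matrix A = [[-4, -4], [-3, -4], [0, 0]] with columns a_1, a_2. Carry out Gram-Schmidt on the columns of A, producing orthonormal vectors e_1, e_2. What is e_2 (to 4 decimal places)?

a_1 = (-4, -3, 0); ‖a_1‖ = 5.0000, so e_1 = (-0.8000, -0.6000, 0.0000).
e_1·a_2 = (-0.8000)·(-4) + (-0.6000)·(-4) + 0.0000·0 = 5.6000.
u_2 = a_2 − 5.6000·e_1 = (0.4800, -0.6400, 0.0000).
‖u_2‖ = 0.8000, so e_2 = (0.6000, -0.8000, 0.0000).

e_2 = (0.6000, -0.8000, 0.0000)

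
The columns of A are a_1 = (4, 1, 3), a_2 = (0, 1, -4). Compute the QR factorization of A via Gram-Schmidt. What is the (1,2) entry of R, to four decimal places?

r_{12} = -2.1573

e_1 = a_1/‖a_1‖ = (4, 1, 3)/5.0990 = (0.7845, 0.1961, 0.5883).
r_{12} = e_1·a_2 = -2.1573.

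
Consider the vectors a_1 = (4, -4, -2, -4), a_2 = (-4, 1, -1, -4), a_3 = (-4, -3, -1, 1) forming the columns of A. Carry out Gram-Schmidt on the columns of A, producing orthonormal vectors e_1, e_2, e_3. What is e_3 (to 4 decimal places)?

e_3 = (-0.5015, -0.7644, -0.1899, 0.3579)

e_1 = a_1/‖a_1‖ = (4, -4, -2, -4)/7.2111 = (0.5547, -0.5547, -0.2774, -0.5547).
r_{12} = e_1·a_2 = -0.2774.
u_2 = a_2 + 0.2774·e_1 = (-3.8462, 0.8462, -1.0769, -4.1538).
‖u_2‖ = 5.8244, so e_2 = (-0.6604, 0.1453, -0.1849, -0.7132).
r_{13} = e_1·a_3 = -0.8321; r_{23} = e_2·a_3 = 1.6773.
u_3 = a_3 + 0.8321·e_1 − 1.6773·e_2 = (-2.4308, -3.7052, -0.9206, 1.7347).
‖u_3‖ = 4.8471, so e_3 = (-0.5015, -0.7644, -0.1899, 0.3579).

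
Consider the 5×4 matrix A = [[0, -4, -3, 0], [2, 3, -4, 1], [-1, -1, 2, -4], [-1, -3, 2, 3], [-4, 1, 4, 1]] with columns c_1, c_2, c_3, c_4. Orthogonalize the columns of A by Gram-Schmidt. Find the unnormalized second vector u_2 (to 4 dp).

c_1 = (0, 2, -1, -1, -4); ‖c_1‖ = 4.6904, so e_1 = (0.0000, 0.4264, -0.2132, -0.2132, -0.8528).
e_1·c_2 = 0.0000·(-4) + 0.4264·3 + (-0.2132)·(-1) + (-0.2132)·(-3) + (-0.8528)·1 = 1.2792.
u_2 = c_2 − 1.2792·e_1 = (-4.0000, 2.4545, -0.7273, -2.7273, 2.0909).

u_2 = (-4.0000, 2.4545, -0.7273, -2.7273, 2.0909)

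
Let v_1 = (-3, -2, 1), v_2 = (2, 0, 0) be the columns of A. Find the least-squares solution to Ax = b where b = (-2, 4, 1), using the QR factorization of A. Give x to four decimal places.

x = (-1.4000, -3.1000)

v_1 = (-3, -2, 1); ‖v_1‖ = 3.7417, so q_1 = (-0.8018, -0.5345, 0.2673).
q_1·v_2 = (-0.8018)·2 + (-0.5345)·0 + 0.2673·0 = -1.6036.
u_2 = v_2 + 1.6036·q_1 = (0.7143, -0.8571, 0.4286).
‖u_2‖ = 1.1952, so q_2 = (0.5976, -0.7171, 0.3586).
Qᵀb = (-0.2673, -3.7052).
Back-substitute: x_2 = -3.7052/1.1952 = -3.1000.
x_1 = (-0.2673 + 1.6036·(-3.1000))/3.7417 = -1.4000.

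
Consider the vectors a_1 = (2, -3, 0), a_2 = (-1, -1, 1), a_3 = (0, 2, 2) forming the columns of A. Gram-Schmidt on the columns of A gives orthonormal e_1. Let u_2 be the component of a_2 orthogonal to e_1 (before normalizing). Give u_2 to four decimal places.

e_1 = a_1/‖a_1‖ = (2, -3, 0)/3.6056 = (0.5547, -0.8321, 0.0000).
r_{12} = e_1·a_2 = 0.2774.
u_2 = a_2 − 0.2774·e_1 = (-1.1538, -0.7692, 1.0000).

u_2 = (-1.1538, -0.7692, 1.0000)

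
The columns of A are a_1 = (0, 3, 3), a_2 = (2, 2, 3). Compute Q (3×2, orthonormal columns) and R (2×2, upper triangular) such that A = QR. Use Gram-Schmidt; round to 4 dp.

Q = [[0.0000, 0.9428], [0.7071, -0.2357], [0.7071, 0.2357]], R = [[4.2426, 3.5355], [0.0000, 2.1213]]

a_1 = (0, 3, 3); ‖a_1‖ = 4.2426, so q_1 = (0.0000, 0.7071, 0.7071).
q_1·a_2 = 0.0000·2 + 0.7071·2 + 0.7071·3 = 3.5355.
u_2 = a_2 − 3.5355·q_1 = (2.0000, -0.5000, 0.5000).
‖u_2‖ = 2.1213, so q_2 = (0.9428, -0.2357, 0.2357).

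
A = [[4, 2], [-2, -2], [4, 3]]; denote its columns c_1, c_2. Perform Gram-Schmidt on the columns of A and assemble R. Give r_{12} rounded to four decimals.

r_{12} = 4.0000

e_1 = c_1/‖c_1‖ = (4, -2, 4)/6.0000 = (0.6667, -0.3333, 0.6667).
r_{12} = e_1·c_2 = 4.0000.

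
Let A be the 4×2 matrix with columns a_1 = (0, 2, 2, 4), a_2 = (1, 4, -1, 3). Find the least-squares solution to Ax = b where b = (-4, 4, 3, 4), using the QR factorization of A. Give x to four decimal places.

x = (1.3333, -0.1111)

e_1 = a_1/‖a_1‖ = (0, 2, 2, 4)/4.8990 = (0.0000, 0.4082, 0.4082, 0.8165).
r_{12} = e_1·a_2 = 3.6742.
u_2 = a_2 − 3.6742·e_1 = (1.0000, 2.5000, -2.5000, 0.0000).
‖u_2‖ = 3.6742, so e_2 = (0.2722, 0.6804, -0.6804, 0.0000).
Qᵀb = (6.1237, -0.4082).
Back-substitute: x_2 = -0.4082/3.6742 = -0.1111.
x_1 = (6.1237 − 3.6742·(-0.1111))/4.8990 = 1.3333.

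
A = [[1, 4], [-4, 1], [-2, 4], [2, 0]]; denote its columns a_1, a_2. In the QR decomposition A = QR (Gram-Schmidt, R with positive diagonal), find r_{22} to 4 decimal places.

a_1 = (1, -4, -2, 2); ‖a_1‖ = 5.0000, so q_1 = (0.2000, -0.8000, -0.4000, 0.4000).
q_1·a_2 = 0.2000·4 + (-0.8000)·1 + (-0.4000)·4 + 0.4000·0 = -1.6000.
u_2 = a_2 + 1.6000·q_1 = (4.3200, -0.2800, 3.3600, 0.6400).
r_{22} = ‖u_2‖ = 5.5172.

r_{22} = 5.5172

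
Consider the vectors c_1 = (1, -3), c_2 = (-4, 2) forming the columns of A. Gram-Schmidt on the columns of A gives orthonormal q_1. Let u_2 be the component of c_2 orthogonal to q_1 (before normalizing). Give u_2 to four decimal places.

c_1 = (1, -3); ‖c_1‖ = 3.1623, so q_1 = (0.3162, -0.9487).
q_1·c_2 = 0.3162·(-4) + (-0.9487)·2 = -3.1623.
u_2 = c_2 + 3.1623·q_1 = (-3.0000, -1.0000).

u_2 = (-3.0000, -1.0000)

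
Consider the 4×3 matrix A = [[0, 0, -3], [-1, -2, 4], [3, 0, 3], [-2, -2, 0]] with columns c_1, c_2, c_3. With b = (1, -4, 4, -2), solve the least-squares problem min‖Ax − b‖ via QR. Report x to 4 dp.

c_1 = (0, -1, 3, -2); ‖c_1‖ = 3.7417, so q_1 = (0.0000, -0.2673, 0.8018, -0.5345).
q_1·c_2 = 0.0000·0 + (-0.2673)·(-2) + 0.8018·0 + (-0.5345)·(-2) = 1.6036.
u_2 = c_2 − 1.6036·q_1 = (0.0000, -1.5714, -1.2857, -1.1429).
‖u_2‖ = 2.3299, so q_2 = (0.0000, -0.6745, -0.5518, -0.4905).
q_1·c_3 = 0.0000·(-3) + (-0.2673)·4 + 0.8018·3 + (-0.5345)·0 = 1.3363; q_2·c_3 = 0.0000·(-3) + (-0.6745)·4 + (-0.5518)·3 + (-0.4905)·0 = -4.3533.
u_3 = c_3 − 1.3363·q_1 + 4.3533·q_2 = (-3.0000, 1.4211, -0.4737, -1.4211).
‖u_3‖ = 3.6419, so q_3 = (-0.8238, 0.3902, -0.1301, -0.3902).
Qᵀb = (5.3452, 1.4715, -2.1244).
Back-substitute: x_3 = -2.1244/3.6419 = -0.5833.
x_2 = (1.4715 + 4.3533·(-0.5833))/2.3299 = -0.4583.
x_1 = (5.3452 − 1.6036·(-0.4583) − 1.3363·(-0.5833))/3.7417 = 1.8333.

x = (1.8333, -0.4583, -0.5833)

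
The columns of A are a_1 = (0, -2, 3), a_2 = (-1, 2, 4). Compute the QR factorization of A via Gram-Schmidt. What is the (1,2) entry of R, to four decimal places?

r_{12} = 2.2188

a_1 = (0, -2, 3); ‖a_1‖ = 3.6056, so q_1 = (0.0000, -0.5547, 0.8321).
r_{12} = q_1·a_2 = 2.2188.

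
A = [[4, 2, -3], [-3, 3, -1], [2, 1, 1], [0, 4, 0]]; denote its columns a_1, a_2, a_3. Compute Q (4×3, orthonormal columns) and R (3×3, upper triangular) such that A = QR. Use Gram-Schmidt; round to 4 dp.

Q = [[0.7428, 0.3402, -0.5745], [-0.5571, 0.5669, -0.3407], [0.3714, 0.1701, 0.6379], [0.0000, 0.7307, 0.3833]], R = [[5.3852, 0.1857, -1.2999], [0.0000, 5.4741, -1.4173], [0.0000, 0.0000, 2.7021]]

q_1 = a_1/‖a_1‖ = (4, -3, 2, 0)/5.3852 = (0.7428, -0.5571, 0.3714, 0.0000).
r_{12} = q_1·a_2 = 0.1857.
u_2 = a_2 − 0.1857·q_1 = (1.8621, 3.1034, 0.9310, 4.0000).
‖u_2‖ = 5.4741, so q_2 = (0.3402, 0.5669, 0.1701, 0.7307).
r_{13} = q_1·a_3 = -1.2999; r_{23} = q_2·a_3 = -1.4173.
u_3 = a_3 + 1.2999·q_1 + 1.4173·q_2 = (-1.5524, -0.9206, 1.7238, 1.0357).
‖u_3‖ = 2.7021, so q_3 = (-0.5745, -0.3407, 0.6379, 0.3833).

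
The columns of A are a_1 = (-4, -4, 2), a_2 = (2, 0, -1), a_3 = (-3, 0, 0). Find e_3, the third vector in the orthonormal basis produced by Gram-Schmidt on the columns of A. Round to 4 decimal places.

a_1 = (-4, -4, 2); ‖a_1‖ = 6.0000, so e_1 = (-0.6667, -0.6667, 0.3333).
e_1·a_2 = (-0.6667)·2 + (-0.6667)·0 + 0.3333·(-1) = -1.6667.
u_2 = a_2 + 1.6667·e_1 = (0.8889, -1.1111, -0.4444).
‖u_2‖ = 1.4907, so e_2 = (0.5963, -0.7454, -0.2981).
e_1·a_3 = (-0.6667)·(-3) + (-0.6667)·0 + 0.3333·0 = 2.0000; e_2·a_3 = 0.5963·(-3) + (-0.7454)·0 + (-0.2981)·0 = -1.7889.
u_3 = a_3 − 2.0000·e_1 + 1.7889·e_2 = (-0.6000, 0.0000, -1.2000).
‖u_3‖ = 1.3416, so e_3 = (-0.4472, 0.0000, -0.8944).

e_3 = (-0.4472, 0.0000, -0.8944)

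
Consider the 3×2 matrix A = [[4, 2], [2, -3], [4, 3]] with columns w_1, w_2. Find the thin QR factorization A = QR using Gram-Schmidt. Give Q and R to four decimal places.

Q = [[0.6667, 0.1092], [0.3333, -0.9285], [0.6667, 0.3550]], R = [[6.0000, 2.3333], [0.0000, 4.0689]]

w_1 = (4, 2, 4); ‖w_1‖ = 6.0000, so e_1 = (0.6667, 0.3333, 0.6667).
e_1·w_2 = 0.6667·2 + 0.3333·(-3) + 0.6667·3 = 2.3333.
u_2 = w_2 − 2.3333·e_1 = (0.4444, -3.7778, 1.4444).
‖u_2‖ = 4.0689, so e_2 = (0.1092, -0.9285, 0.3550).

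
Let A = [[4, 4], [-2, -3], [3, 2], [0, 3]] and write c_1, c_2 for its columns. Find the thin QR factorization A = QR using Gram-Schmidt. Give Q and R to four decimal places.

Q = [[0.7428, 0.0417], [-0.3714, -0.3228], [0.5571, -0.2707], [0.0000, 0.9060]], R = [[5.3852, 5.1995], [0.0000, 3.3114]]

e_1 = c_1/‖c_1‖ = (4, -2, 3, 0)/5.3852 = (0.7428, -0.3714, 0.5571, 0.0000).
r_{12} = e_1·c_2 = 5.1995.
u_2 = c_2 − 5.1995·e_1 = (0.1379, -1.0690, -0.8966, 3.0000).
‖u_2‖ = 3.3114, so e_2 = (0.0417, -0.3228, -0.2707, 0.9060).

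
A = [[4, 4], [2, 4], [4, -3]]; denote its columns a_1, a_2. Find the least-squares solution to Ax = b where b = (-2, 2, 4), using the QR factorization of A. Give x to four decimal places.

a_1 = (4, 2, 4); ‖a_1‖ = 6.0000, so e_1 = (0.6667, 0.3333, 0.6667).
e_1·a_2 = 0.6667·4 + 0.3333·4 + 0.6667·(-3) = 2.0000.
u_2 = a_2 − 2.0000·e_1 = (2.6667, 3.3333, -4.3333).
‖u_2‖ = 6.0828, so e_2 = (0.4384, 0.5480, -0.7124).
Qᵀb = (2.0000, -2.6304).
Back-substitute: x_2 = -2.6304/6.0828 = -0.4324.
x_1 = (2.0000 − 2.0000·(-0.4324))/6.0000 = 0.4775.

x = (0.4775, -0.4324)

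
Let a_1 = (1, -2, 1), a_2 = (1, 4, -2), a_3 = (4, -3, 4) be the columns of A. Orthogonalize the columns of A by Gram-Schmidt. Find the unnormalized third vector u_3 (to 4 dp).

u_3 = (0.0000, 1.0000, 2.0000)

e_1 = a_1/‖a_1‖ = (1, -2, 1)/2.4495 = (0.4082, -0.8165, 0.4082).
r_{12} = e_1·a_2 = -3.6742.
u_2 = a_2 + 3.6742·e_1 = (2.5000, 1.0000, -0.5000).
‖u_2‖ = 2.7386, so e_2 = (0.9129, 0.3651, -0.1826).
r_{13} = e_1·a_3 = 5.7155; r_{23} = e_2·a_3 = 1.8257.
u_3 = a_3 − 5.7155·e_1 − 1.8257·e_2 = (0.0000, 1.0000, 2.0000).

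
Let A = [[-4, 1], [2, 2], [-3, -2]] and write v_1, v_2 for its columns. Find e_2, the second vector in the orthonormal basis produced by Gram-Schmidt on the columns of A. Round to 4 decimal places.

e_2 = (0.6561, 0.5695, -0.4952)

v_1 = (-4, 2, -3); ‖v_1‖ = 5.3852, so e_1 = (-0.7428, 0.3714, -0.5571).
e_1·v_2 = (-0.7428)·1 + 0.3714·2 + (-0.5571)·(-2) = 1.1142.
u_2 = v_2 − 1.1142·e_1 = (1.8276, 1.5862, -1.3793).
‖u_2‖ = 2.7854, so e_2 = (0.6561, 0.5695, -0.4952).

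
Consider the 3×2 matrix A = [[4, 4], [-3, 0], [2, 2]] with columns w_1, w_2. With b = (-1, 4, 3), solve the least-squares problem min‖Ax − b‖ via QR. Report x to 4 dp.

w_1 = (4, -3, 2); ‖w_1‖ = 5.3852, so q_1 = (0.7428, -0.5571, 0.3714).
q_1·w_2 = 0.7428·4 + (-0.5571)·0 + 0.3714·2 = 3.7139.
u_2 = w_2 − 3.7139·q_1 = (1.2414, 2.0690, 0.6207).
‖u_2‖ = 2.4914, so q_2 = (0.4983, 0.8305, 0.2491).
Qᵀb = (-1.8570, 3.5710).
Back-substitute: x_2 = 3.5710/2.4914 = 1.4333.
x_1 = (-1.8570 − 3.7139·1.4333)/5.3852 = -1.3333.

x = (-1.3333, 1.4333)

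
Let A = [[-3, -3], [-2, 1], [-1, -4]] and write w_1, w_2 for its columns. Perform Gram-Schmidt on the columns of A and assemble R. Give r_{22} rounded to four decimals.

r_{22} = 4.1662

q_1 = w_1/‖w_1‖ = (-3, -2, -1)/3.7417 = (-0.8018, -0.5345, -0.2673).
r_{12} = q_1·w_2 = 2.9399.
u_2 = w_2 − 2.9399·q_1 = (-0.6429, 2.5714, -3.2143).
r_{22} = ‖u_2‖ = 4.1662.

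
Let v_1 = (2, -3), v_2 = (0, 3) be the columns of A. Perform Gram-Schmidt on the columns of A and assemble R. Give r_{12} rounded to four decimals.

v_1 = (2, -3); ‖v_1‖ = 3.6056, so q_1 = (0.5547, -0.8321).
r_{12} = q_1·v_2 = -2.4962.

r_{12} = -2.4962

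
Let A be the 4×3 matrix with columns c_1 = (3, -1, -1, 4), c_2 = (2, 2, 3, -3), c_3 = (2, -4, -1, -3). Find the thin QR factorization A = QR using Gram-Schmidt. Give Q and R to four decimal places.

Q = [[0.5774, 0.6946, 0.3428], [-0.1925, 0.3433, -0.7605], [-0.1925, 0.5589, -0.2249], [0.7698, -0.2954, -0.5035]], R = [[5.1962, -2.1170, -0.1925], [0.0000, 4.6388, 0.3433], [0.0000, 0.0000, 5.4631]]

c_1 = (3, -1, -1, 4); ‖c_1‖ = 5.1962, so q_1 = (0.5774, -0.1925, -0.1925, 0.7698).
q_1·c_2 = 0.5774·2 + (-0.1925)·2 + (-0.1925)·3 + 0.7698·(-3) = -2.1170.
u_2 = c_2 + 2.1170·q_1 = (3.2222, 1.5926, 2.5926, -1.3704).
‖u_2‖ = 4.6388, so q_2 = (0.6946, 0.3433, 0.5589, -0.2954).
q_1·c_3 = 0.5774·2 + (-0.1925)·(-4) + (-0.1925)·(-1) + 0.7698·(-3) = -0.1925; q_2·c_3 = 0.6946·2 + 0.3433·(-4) + 0.5589·(-1) + (-0.2954)·(-3) = 0.3433.
u_3 = c_3 + 0.1925·q_1 − 0.3433·q_2 = (1.8726, -4.1549, -1.2289, -2.7504).
‖u_3‖ = 5.4631, so q_3 = (0.3428, -0.7605, -0.2249, -0.5035).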